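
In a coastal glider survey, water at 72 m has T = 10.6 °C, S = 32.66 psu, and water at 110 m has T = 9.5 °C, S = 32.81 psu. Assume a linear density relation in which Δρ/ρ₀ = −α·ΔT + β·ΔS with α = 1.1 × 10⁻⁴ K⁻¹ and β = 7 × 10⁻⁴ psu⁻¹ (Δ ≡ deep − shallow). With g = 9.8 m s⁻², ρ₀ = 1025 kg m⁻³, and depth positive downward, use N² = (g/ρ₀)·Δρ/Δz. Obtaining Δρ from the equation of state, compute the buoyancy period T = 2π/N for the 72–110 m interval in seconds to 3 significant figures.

823 s

ΔT = -1.1 K, ΔS = +0.15 psu (deep − shallow).
Δρ/ρ₀ = −αΔT + βΔS = 1.21 × 10⁻⁴ + 1.05 × 10⁻⁴ = 2.26 × 10⁻⁴, so Δρ ≈ 0.2317 kg m⁻³.
N² = (g/ρ₀)·Δρ/Δz = g·(Δρ/ρ₀)/Δz = 9.8 × 2.26 × 10⁻⁴ / 38 = 5.8284 × 10⁻⁵ s⁻².
N = √(5.8284 × 10⁻⁵) = 7.6344 × 10⁻³ rad s⁻¹ → T = 2π/N = 823.01 s ≈ 823 s.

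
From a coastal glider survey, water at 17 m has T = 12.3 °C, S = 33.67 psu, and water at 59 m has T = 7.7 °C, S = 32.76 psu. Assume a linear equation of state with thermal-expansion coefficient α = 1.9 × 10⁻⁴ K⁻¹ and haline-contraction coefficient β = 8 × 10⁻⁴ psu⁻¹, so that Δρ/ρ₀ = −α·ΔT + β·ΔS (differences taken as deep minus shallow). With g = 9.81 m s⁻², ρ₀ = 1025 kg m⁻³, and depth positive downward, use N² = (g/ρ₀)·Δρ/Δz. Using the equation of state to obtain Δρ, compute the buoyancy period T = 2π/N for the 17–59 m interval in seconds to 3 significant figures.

1.08 × 10³ s

ΔT = -4.6 K, ΔS = -0.91 psu (deep − shallow).
Δρ/ρ₀ = −αΔT + βΔS = 8.74 × 10⁻⁴ − 7.28 × 10⁻⁴ = 1.46 × 10⁻⁴, so Δρ ≈ 0.1496 kg m⁻³.
N² = (g/ρ₀)·Δρ/Δz = g·(Δρ/ρ₀)/Δz = 9.81 × 1.46 × 10⁻⁴ / 42 = 3.4101 × 10⁻⁵ s⁻².
N = √(3.4101 × 10⁻⁵) = 5.8396 × 10⁻³ rad s⁻¹ → T = 2π/N = 1.0760 × 10³ s ≈ 1.08 × 10³ s.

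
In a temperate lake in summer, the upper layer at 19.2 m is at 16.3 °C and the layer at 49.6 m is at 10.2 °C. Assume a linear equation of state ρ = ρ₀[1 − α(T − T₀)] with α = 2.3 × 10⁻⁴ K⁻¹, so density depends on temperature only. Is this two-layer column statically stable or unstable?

stable

ΔT = 10.2 − 16.3 = -6.1 K, so Δρ/ρ₀ = −αΔT = 1.403 × 10⁻³.
Δρ/ρ₀ > 0, so Δρ > 0: deeper water is denser → statically stable.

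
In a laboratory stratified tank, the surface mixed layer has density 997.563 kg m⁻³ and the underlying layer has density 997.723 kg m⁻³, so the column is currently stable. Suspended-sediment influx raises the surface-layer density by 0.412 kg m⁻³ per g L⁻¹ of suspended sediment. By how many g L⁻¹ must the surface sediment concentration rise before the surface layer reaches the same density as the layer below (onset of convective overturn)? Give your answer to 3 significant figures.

0.388 g L⁻¹

Density deficit of the surface layer: 997.723 − 997.563 = 0.16 kg m⁻³.
Required change = 0.16 / 0.412 = 0.388 g L⁻¹.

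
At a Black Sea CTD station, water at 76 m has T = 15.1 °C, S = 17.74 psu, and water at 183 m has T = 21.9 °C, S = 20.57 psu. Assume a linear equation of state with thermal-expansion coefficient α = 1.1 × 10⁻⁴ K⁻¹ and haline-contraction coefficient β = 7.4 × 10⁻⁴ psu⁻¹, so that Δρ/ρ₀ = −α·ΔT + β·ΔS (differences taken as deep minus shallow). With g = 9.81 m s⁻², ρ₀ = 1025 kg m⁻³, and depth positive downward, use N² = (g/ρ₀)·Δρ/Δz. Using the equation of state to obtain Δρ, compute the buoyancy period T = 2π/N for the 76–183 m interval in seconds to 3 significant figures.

566 s

ΔT = +6.8 K, ΔS = +2.83 psu (deep − shallow).
Δρ/ρ₀ = −αΔT + βΔS = -7.48 × 10⁻⁴ + 2.0942 × 10⁻³ = 1.3462 × 10⁻³, so Δρ ≈ 1.380 kg m⁻³.
N² = (g/ρ₀)·Δρ/Δz = g·(Δρ/ρ₀)/Δz = 9.81 × 1.3462 × 10⁻³ / 107 = 1.2342 × 10⁻⁴ s⁻².
N = √(1.2342 × 10⁻⁴) = 0.011109 rad s⁻¹ → T = 2π/N = 565.59 s ≈ 566 s.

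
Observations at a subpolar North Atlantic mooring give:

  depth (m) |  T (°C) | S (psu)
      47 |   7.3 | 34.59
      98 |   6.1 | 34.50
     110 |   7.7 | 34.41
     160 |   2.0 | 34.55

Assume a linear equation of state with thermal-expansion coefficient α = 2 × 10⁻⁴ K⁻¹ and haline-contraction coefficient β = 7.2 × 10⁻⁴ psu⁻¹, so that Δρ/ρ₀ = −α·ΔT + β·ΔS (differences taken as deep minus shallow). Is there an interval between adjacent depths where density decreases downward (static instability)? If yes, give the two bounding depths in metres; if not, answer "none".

Evaluate Δρ/ρ₀ = −αΔT + βΔS across each adjacent pair:
  47–98 m: −αΔT+βΔS = −(2 × 10⁻⁴)(-1.2)+(7.2 × 10⁻⁴)(-0.09) = 1.8 × 10⁻⁴ → stable
  98–110 m: −αΔT+βΔS = −(2 × 10⁻⁴)(+1.6)+(7.2 × 10⁻⁴)(-0.09) = -3.8 × 10⁻⁴ → UNSTABLE
  110–160 m: −αΔT+βΔS = −(2 × 10⁻⁴)(-5.7)+(7.2 × 10⁻⁴)(+0.14) = 1.2 × 10⁻³ → stable
The 98–110 m interval has Δρ < 0: lighter water underlies denser water.

98–110 m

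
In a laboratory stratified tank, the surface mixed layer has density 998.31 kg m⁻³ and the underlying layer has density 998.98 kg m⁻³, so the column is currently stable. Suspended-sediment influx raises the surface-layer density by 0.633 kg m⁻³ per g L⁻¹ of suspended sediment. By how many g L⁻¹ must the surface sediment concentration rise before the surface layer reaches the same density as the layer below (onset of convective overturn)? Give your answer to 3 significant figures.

1.06 g L⁻¹

Density deficit of the surface layer: 998.98 − 998.31 = 0.67 kg m⁻³.
Required change = 0.67 / 0.633 = 1.06 g L⁻¹.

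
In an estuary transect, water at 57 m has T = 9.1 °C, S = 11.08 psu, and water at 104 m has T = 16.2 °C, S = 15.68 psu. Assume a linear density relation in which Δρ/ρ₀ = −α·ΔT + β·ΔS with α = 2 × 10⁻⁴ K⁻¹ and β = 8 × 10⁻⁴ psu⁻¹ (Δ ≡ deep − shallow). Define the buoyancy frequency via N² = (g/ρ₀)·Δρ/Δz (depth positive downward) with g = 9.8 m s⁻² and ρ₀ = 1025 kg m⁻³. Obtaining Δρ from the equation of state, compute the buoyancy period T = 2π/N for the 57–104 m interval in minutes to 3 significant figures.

ΔT = +7.1 K, ΔS = +4.60 psu (deep − shallow).
Δρ/ρ₀ = −αΔT + βΔS = -1.42 × 10⁻³ + 3.68 × 10⁻³ = 2.26 × 10⁻³, so Δρ ≈ 2.317 kg m⁻³.
N² = (g/ρ₀)·Δρ/Δz = g·(Δρ/ρ₀)/Δz = 9.8 × 2.26 × 10⁻³ / 47 = 4.7123 × 10⁻⁴ s⁻².
N = √(4.7123 × 10⁻⁴) = 0.021708 rad s⁻¹ → T = 2π/N = 289.44 s = 4.8240 min ≈ 4.82 min.

4.82 min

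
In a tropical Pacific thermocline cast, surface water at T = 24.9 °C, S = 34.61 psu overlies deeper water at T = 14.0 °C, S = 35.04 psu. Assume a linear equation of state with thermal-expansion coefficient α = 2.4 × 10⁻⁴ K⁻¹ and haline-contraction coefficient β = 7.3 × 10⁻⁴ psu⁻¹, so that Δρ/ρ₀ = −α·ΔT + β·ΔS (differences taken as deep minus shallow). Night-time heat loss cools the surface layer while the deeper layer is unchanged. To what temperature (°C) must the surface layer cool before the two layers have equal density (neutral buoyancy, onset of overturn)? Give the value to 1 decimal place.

12.7 °C

Neutral buoyancy requires Δρ = 0, i.e. −α(T_deep − T_surf′) + β(S_deep − S_surf) = 0.
T_surf′ = T_deep − (β/α)·ΔS = 14.0 − (7.3 × 10⁻⁴/2.4 × 10⁻⁴)·(+0.43) = 12.692 °C.
Cooling required: 24.9 − (12.692) = 12.208 °C.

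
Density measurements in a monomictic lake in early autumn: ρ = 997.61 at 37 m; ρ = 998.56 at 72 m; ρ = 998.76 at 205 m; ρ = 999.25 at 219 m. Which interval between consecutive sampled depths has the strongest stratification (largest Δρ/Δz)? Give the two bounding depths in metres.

205–219 m

Compute the density gradient over each adjacent pair:
  37–72 m: Δρ/Δz = 0.95/35 = 0.027 kg m⁻⁴
  72–205 m: Δρ/Δz = 0.20/133 = 1.5 × 10⁻³ kg m⁻⁴
  205–219 m: Δρ/Δz = 0.49/14 = 0.035 kg m⁻⁴
The largest gradient is in the 205–219 m interval — the pycnocline.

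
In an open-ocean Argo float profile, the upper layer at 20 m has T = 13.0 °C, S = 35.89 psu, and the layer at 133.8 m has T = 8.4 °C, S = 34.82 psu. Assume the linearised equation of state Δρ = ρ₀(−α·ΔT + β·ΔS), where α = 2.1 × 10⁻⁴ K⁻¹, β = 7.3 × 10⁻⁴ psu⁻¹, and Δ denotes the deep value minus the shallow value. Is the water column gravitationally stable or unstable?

ΔT = 8.4 − 13.0 = -4.6 K and ΔS = 34.82 − 35.89 = -1.07 psu (deep − shallow).
−αΔT = 9.66 × 10⁻⁴; βΔS = -7.811 × 10⁻⁴; sum Δρ/ρ₀ = 1.849 × 10⁻⁴.
Δρ/ρ₀ > 0, so Δρ > 0: deeper water is denser → statically stable.

stable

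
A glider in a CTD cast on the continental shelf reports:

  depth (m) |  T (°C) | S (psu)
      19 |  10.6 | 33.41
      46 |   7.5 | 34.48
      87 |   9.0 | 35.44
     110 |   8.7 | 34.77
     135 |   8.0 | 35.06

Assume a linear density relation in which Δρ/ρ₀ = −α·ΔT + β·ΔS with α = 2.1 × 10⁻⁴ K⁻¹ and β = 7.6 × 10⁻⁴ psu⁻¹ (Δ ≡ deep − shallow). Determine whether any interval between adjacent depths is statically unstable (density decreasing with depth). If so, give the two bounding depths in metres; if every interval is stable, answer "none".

Evaluate Δρ/ρ₀ = −αΔT + βΔS across each adjacent pair:
  19–46 m: −αΔT+βΔS = −(2.1 × 10⁻⁴)(-3.1)+(7.6 × 10⁻⁴)(+1.07) = 1.5 × 10⁻³ → stable
  46–87 m: −αΔT+βΔS = −(2.1 × 10⁻⁴)(+1.5)+(7.6 × 10⁻⁴)(+0.96) = 4.1 × 10⁻⁴ → stable
  87–110 m: −αΔT+βΔS = −(2.1 × 10⁻⁴)(-0.3)+(7.6 × 10⁻⁴)(-0.67) = -4.5 × 10⁻⁴ → UNSTABLE
  110–135 m: −αΔT+βΔS = −(2.1 × 10⁻⁴)(-0.7)+(7.6 × 10⁻⁴)(+0.29) = 3.7 × 10⁻⁴ → stable
The 87–110 m interval has Δρ < 0: lighter water underlies denser water.

87–110 m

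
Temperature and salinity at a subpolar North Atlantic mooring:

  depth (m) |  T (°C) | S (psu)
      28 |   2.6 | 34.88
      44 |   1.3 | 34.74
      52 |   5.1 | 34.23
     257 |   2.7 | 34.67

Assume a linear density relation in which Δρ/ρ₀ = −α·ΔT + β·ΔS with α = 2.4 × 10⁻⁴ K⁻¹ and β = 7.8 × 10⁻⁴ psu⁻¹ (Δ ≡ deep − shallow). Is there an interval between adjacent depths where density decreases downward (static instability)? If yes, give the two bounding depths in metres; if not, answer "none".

44–52 m

Evaluate Δρ/ρ₀ = −αΔT + βΔS across each adjacent pair:
  28–44 m: −αΔT+βΔS = −(2.4 × 10⁻⁴)(-1.3)+(7.8 × 10⁻⁴)(-0.14) = 2.0 × 10⁻⁴ → stable
  44–52 m: −αΔT+βΔS = −(2.4 × 10⁻⁴)(+3.8)+(7.8 × 10⁻⁴)(-0.51) = -1.3 × 10⁻³ → UNSTABLE
  52–257 m: −αΔT+βΔS = −(2.4 × 10⁻⁴)(-2.4)+(7.8 × 10⁻⁴)(+0.44) = 9.2 × 10⁻⁴ → stable
The 44–52 m interval has Δρ < 0: lighter water underlies denser water.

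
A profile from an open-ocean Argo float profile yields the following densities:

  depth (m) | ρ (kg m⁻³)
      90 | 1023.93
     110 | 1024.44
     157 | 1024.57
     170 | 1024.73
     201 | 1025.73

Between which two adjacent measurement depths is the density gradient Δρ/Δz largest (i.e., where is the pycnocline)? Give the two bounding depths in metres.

Compute the density gradient over each adjacent pair:
  90–110 m: Δρ/Δz = 0.51/20 = 0.026 kg m⁻⁴
  110–157 m: Δρ/Δz = 0.13/47 = 2.8 × 10⁻³ kg m⁻⁴
  157–170 m: Δρ/Δz = 0.16/13 = 0.012 kg m⁻⁴
  170–201 m: Δρ/Δz = 1.00/31 = 0.032 kg m⁻⁴
The largest gradient is in the 170–201 m interval — the pycnocline.

170–201 m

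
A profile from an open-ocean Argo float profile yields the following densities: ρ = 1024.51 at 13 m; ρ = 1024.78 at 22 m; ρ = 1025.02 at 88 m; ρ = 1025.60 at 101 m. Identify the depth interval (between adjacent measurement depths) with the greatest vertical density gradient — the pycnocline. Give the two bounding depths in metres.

88–101 m

Compute the density gradient over each adjacent pair:
  13–22 m: Δρ/Δz = 0.27/9 = 0.030 kg m⁻⁴
  22–88 m: Δρ/Δz = 0.24/66 = 3.6 × 10⁻³ kg m⁻⁴
  88–101 m: Δρ/Δz = 0.58/13 = 0.045 kg m⁻⁴
The largest gradient is in the 88–101 m interval — the pycnocline.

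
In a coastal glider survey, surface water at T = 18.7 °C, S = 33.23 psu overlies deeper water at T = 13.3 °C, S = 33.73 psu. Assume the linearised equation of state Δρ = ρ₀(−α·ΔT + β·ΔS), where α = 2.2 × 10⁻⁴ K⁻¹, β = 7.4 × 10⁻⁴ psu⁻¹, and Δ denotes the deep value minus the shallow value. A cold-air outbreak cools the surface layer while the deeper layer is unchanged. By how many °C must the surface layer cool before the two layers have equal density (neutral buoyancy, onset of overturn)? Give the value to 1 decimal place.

7.1 °C

Neutral buoyancy requires Δρ = 0, i.e. −α(T_deep − T_surf′) + β(S_deep − S_surf) = 0.
T_surf′ = T_deep − (β/α)·ΔS = 13.3 − (7.4 × 10⁻⁴/2.2 × 10⁻⁴)·(+0.50) = 11.618 °C.
Cooling required: 18.7 − (11.618) = 7.082 °C.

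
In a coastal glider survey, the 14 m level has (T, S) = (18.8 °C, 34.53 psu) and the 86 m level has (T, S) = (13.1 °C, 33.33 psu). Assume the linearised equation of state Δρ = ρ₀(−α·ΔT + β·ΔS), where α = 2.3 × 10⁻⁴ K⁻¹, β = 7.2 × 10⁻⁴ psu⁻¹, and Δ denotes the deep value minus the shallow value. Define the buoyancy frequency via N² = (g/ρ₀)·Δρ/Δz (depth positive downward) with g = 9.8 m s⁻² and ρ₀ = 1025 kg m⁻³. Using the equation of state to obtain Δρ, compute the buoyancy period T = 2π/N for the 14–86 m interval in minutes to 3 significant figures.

13.4 min

ΔT = -5.7 K, ΔS = -1.20 psu (deep − shallow).
Δρ/ρ₀ = −αΔT + βΔS = 1.311 × 10⁻³ − 8.64 × 10⁻⁴ = 4.47 × 10⁻⁴, so Δρ ≈ 0.4582 kg m⁻³.
N² = (g/ρ₀)·Δρ/Δz = g·(Δρ/ρ₀)/Δz = 9.8 × 4.47 × 10⁻⁴ / 72 = 6.0842 × 10⁻⁵ s⁻².
N = √(6.0842 × 10⁻⁵) = 7.8001 × 10⁻³ rad s⁻¹ → T = 2π/N = 805.53 s = 13.425 min ≈ 13.4 min.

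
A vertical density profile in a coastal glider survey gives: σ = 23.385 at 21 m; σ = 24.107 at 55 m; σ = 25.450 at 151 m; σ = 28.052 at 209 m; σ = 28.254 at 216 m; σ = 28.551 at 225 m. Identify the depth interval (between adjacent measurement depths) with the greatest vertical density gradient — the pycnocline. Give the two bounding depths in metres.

Compute the density gradient over each adjacent pair:
  21–55 m: Δρ/Δz = 0.722/34 = 0.021 kg m⁻⁴
  55–151 m: Δρ/Δz = 1.343/96 = 0.014 kg m⁻⁴
  151–209 m: Δρ/Δz = 2.602/58 = 0.045 kg m⁻⁴
  209–216 m: Δρ/Δz = 0.202/7 = 0.029 kg m⁻⁴
  216–225 m: Δρ/Δz = 0.297/9 = 0.033 kg m⁻⁴
The largest gradient is in the 151–209 m interval — the pycnocline.

151–209 m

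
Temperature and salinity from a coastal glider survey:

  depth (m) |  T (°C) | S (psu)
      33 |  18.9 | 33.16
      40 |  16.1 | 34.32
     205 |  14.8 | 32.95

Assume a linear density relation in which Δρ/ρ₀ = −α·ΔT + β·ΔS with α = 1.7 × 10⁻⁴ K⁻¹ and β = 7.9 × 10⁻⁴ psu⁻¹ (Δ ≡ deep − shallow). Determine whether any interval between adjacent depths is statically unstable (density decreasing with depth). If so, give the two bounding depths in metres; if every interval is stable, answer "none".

Evaluate Δρ/ρ₀ = −αΔT + βΔS across each adjacent pair:
  33–40 m: −αΔT+βΔS = −(1.7 × 10⁻⁴)(-2.8)+(7.9 × 10⁻⁴)(+1.16) = 1.4 × 10⁻³ → stable
  40–205 m: −αΔT+βΔS = −(1.7 × 10⁻⁴)(-1.3)+(7.9 × 10⁻⁴)(-1.37) = -8.6 × 10⁻⁴ → UNSTABLE
The 40–205 m interval has Δρ < 0: lighter water underlies denser water.

40–205 m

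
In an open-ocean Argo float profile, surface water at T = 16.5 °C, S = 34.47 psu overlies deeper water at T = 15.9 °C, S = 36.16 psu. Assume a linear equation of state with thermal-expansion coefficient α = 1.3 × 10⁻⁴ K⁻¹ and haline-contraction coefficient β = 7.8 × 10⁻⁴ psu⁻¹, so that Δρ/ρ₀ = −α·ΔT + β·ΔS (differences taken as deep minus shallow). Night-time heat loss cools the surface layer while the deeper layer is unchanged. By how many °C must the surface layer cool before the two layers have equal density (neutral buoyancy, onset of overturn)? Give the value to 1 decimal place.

Neutral buoyancy requires Δρ = 0, i.e. −α(T_deep − T_surf′) + β(S_deep − S_surf) = 0.
T_surf′ = T_deep − (β/α)·ΔS = 15.9 − (7.8 × 10⁻⁴/1.3 × 10⁻⁴)·(+1.69) = 5.760 °C.
Cooling required: 16.5 − (5.760) = 10.740 °C.

10.7 °C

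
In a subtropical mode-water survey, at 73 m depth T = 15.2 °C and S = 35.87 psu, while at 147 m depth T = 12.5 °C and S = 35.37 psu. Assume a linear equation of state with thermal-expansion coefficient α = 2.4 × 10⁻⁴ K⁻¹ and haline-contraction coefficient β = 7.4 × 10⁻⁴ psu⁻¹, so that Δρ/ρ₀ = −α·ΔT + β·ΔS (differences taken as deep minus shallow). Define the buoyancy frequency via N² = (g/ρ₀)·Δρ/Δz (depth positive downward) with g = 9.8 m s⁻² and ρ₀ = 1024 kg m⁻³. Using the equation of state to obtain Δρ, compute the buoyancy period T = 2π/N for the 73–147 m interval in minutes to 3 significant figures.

17.3 min

ΔT = -2.7 K, ΔS = -0.50 psu (deep − shallow).
Δρ/ρ₀ = −αΔT + βΔS = 6.48 × 10⁻⁴ − 3.70 × 10⁻⁴ = 2.78 × 10⁻⁴, so Δρ ≈ 0.2847 kg m⁻³.
N² = (g/ρ₀)·Δρ/Δz = g·(Δρ/ρ₀)/Δz = 9.8 × 2.78 × 10⁻⁴ / 74 = 3.6816 × 10⁻⁵ s⁻².
N = √(3.6816 × 10⁻⁵) = 6.0676 × 10⁻³ rad s⁻¹ → T = 2π/N = 1.0355 × 10³ s = 17.258 min ≈ 17.3 min.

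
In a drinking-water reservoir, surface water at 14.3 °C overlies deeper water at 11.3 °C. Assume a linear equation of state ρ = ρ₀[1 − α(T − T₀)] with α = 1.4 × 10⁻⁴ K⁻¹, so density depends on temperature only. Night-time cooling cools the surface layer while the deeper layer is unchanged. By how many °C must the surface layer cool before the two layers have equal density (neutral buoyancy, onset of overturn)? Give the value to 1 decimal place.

With temperature the only control, equal density requires T_surf′ = T_deep.
T_surf′ = 11.3 °C.
Cooling required: 14.3 − 11.3 = 3.0 °C.

3.0 °C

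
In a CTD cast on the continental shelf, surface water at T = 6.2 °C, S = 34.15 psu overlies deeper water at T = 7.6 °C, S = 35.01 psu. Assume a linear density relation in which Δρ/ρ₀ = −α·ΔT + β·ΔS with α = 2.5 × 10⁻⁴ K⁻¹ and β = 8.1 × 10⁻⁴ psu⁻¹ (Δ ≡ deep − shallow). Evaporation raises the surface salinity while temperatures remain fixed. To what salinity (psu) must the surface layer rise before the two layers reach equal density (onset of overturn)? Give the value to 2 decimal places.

34.58 psu

Neutral buoyancy requires −α(T_deep − T_surf) + β(S_deep − S_surf′) = 0.
S_surf′ = S_deep − (α/β)·ΔT = 35.01 − (2.5 × 10⁻⁴/8.1 × 10⁻⁴)·(+1.4) = 34.5779 psu.
Increase required: 34.5779 − 34.15 = 0.4279 psu.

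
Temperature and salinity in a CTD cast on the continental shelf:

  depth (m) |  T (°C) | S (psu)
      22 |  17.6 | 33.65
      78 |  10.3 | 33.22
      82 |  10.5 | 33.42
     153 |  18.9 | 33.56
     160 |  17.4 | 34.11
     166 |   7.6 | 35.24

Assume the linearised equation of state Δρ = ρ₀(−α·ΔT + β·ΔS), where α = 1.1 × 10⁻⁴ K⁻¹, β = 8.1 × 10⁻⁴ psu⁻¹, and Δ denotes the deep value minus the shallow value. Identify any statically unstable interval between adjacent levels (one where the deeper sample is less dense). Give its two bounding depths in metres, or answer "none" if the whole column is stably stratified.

Evaluate Δρ/ρ₀ = −αΔT + βΔS across each adjacent pair:
  22–78 m: −αΔT+βΔS = −(1.1 × 10⁻⁴)(-7.3)+(8.1 × 10⁻⁴)(-0.43) = 4.5 × 10⁻⁴ → stable
  78–82 m: −αΔT+βΔS = −(1.1 × 10⁻⁴)(+0.2)+(8.1 × 10⁻⁴)(+0.20) = 1.4 × 10⁻⁴ → stable
  82–153 m: −αΔT+βΔS = −(1.1 × 10⁻⁴)(+8.4)+(8.1 × 10⁻⁴)(+0.14) = -8.1 × 10⁻⁴ → UNSTABLE
  153–160 m: −αΔT+βΔS = −(1.1 × 10⁻⁴)(-1.5)+(8.1 × 10⁻⁴)(+0.55) = 6.1 × 10⁻⁴ → stable
  160–166 m: −αΔT+βΔS = −(1.1 × 10⁻⁴)(-9.8)+(8.1 × 10⁻⁴)(+1.13) = 2.0 × 10⁻³ → stable
The 82–153 m interval has Δρ < 0: lighter water underlies denser water.

82–153 m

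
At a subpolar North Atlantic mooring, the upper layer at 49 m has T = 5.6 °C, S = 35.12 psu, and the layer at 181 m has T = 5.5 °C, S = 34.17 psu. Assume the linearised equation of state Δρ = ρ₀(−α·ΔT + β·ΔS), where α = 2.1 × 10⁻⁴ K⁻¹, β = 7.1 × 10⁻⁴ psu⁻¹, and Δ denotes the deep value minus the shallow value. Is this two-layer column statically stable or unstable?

unstable

ΔT = 5.5 − 5.6 = -0.1 K and ΔS = 34.17 − 35.12 = -0.95 psu (deep − shallow).
−αΔT = 2.10 × 10⁻⁵; βΔS = -6.745 × 10⁻⁴; sum Δρ/ρ₀ = -6.535 × 10⁻⁴.
Δρ/ρ₀ < 0, so Δρ < 0: deeper water is lighter → statically unstable; the column would overturn.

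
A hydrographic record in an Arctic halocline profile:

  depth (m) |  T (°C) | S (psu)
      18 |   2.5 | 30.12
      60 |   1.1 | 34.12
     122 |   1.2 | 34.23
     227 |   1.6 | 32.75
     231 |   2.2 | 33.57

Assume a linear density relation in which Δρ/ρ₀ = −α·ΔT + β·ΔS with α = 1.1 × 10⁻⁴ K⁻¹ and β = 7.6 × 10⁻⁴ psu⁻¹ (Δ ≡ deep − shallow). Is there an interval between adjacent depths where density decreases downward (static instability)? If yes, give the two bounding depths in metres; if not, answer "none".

122–227 m

Evaluate Δρ/ρ₀ = −αΔT + βΔS across each adjacent pair:
  18–60 m: −αΔT+βΔS = −(1.1 × 10⁻⁴)(-1.4)+(7.6 × 10⁻⁴)(+4.00) = 3.2 × 10⁻³ → stable
  60–122 m: −αΔT+βΔS = −(1.1 × 10⁻⁴)(+0.1)+(7.6 × 10⁻⁴)(+0.11) = 7.3 × 10⁻⁵ → stable
  122–227 m: −αΔT+βΔS = −(1.1 × 10⁻⁴)(+0.4)+(7.6 × 10⁻⁴)(-1.48) = -1.2 × 10⁻³ → UNSTABLE
  227–231 m: −αΔT+βΔS = −(1.1 × 10⁻⁴)(+0.6)+(7.6 × 10⁻⁴)(+0.82) = 5.6 × 10⁻⁴ → stable
The 122–227 m interval has Δρ < 0: lighter water underlies denser water.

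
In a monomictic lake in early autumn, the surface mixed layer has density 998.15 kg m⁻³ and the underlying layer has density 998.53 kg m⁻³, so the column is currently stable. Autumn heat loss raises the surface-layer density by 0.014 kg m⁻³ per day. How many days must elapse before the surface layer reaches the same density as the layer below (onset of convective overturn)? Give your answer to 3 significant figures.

Density deficit of the surface layer: 998.53 − 998.15 = 0.38 kg m⁻³.
Required change = 0.38 / 0.014 = 27.1 days.

27.1 days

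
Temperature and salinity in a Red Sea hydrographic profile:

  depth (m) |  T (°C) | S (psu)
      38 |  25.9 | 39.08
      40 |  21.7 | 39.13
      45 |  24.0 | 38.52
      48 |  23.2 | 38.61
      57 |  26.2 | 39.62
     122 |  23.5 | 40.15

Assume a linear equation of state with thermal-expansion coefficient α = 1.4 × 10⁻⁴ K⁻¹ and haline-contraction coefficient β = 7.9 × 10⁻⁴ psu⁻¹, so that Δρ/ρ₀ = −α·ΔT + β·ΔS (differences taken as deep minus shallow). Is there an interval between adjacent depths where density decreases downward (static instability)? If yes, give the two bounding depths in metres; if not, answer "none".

40–45 m

Evaluate Δρ/ρ₀ = −αΔT + βΔS across each adjacent pair:
  38–40 m: −αΔT+βΔS = −(1.4 × 10⁻⁴)(-4.2)+(7.9 × 10⁻⁴)(+0.05) = 6.3 × 10⁻⁴ → stable
  40–45 m: −αΔT+βΔS = −(1.4 × 10⁻⁴)(+2.3)+(7.9 × 10⁻⁴)(-0.61) = -8.0 × 10⁻⁴ → UNSTABLE
  45–48 m: −αΔT+βΔS = −(1.4 × 10⁻⁴)(-0.8)+(7.9 × 10⁻⁴)(+0.09) = 1.8 × 10⁻⁴ → stable
  48–57 m: −αΔT+βΔS = −(1.4 × 10⁻⁴)(+3.0)+(7.9 × 10⁻⁴)(+1.01) = 3.8 × 10⁻⁴ → stable
  57–122 m: −αΔT+βΔS = −(1.4 × 10⁻⁴)(-2.7)+(7.9 × 10⁻⁴)(+0.53) = 8.0 × 10⁻⁴ → stable
The 40–45 m interval has Δρ < 0: lighter water underlies denser water.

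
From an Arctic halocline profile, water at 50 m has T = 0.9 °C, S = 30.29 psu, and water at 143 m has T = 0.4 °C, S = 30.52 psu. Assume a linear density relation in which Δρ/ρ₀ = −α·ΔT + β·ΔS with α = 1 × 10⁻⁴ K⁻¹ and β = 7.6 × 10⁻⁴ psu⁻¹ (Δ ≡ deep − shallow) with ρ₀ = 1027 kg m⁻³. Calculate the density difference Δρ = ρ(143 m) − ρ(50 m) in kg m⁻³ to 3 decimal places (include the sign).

+0.231 kg m⁻³

ΔT = -0.5 K, ΔS = +0.23 psu (deep − shallow).
Δρ/ρ₀ = −(1 × 10⁻⁴)(-0.5) + (7.6 × 10⁻⁴)(+0.23) = 2.248 × 10⁻⁴.
Δρ = 1027 × (2.248 × 10⁻⁴) = +0.231 kg m⁻³.
Positive Δρ: denser below, stable.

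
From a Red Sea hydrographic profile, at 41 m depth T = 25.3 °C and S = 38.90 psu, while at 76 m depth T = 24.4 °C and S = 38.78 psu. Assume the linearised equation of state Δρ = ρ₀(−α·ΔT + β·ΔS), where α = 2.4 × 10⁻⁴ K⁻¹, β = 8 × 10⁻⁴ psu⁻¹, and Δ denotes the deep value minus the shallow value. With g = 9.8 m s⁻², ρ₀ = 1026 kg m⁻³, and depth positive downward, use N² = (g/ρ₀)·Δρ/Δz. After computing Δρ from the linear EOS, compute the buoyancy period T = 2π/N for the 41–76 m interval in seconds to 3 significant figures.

ΔT = -0.9 K, ΔS = -0.12 psu (deep − shallow).
Δρ/ρ₀ = −αΔT + βΔS = 2.16 × 10⁻⁴ − 9.60 × 10⁻⁵ = 1.20 × 10⁻⁴, so Δρ ≈ 0.1231 kg m⁻³.
N² = (g/ρ₀)·Δρ/Δz = g·(Δρ/ρ₀)/Δz = 9.8 × 1.20 × 10⁻⁴ / 35 = 3.3600 × 10⁻⁵ s⁻².
N = √(3.3600 × 10⁻⁵) = 5.7966 × 10⁻³ rad s⁻¹ → T = 2π/N = 1.0839 × 10³ s ≈ 1.08 × 10³ s.

1.08 × 10³ s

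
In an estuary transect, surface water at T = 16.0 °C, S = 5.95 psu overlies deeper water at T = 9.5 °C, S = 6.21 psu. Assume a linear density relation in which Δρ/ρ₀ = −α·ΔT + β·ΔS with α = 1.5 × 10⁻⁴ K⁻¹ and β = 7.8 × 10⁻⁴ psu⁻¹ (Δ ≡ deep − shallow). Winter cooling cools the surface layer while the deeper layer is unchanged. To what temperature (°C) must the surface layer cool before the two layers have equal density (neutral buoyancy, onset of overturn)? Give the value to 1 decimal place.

Neutral buoyancy requires Δρ = 0, i.e. −α(T_deep − T_surf′) + β(S_deep − S_surf) = 0.
T_surf′ = T_deep − (β/α)·ΔS = 9.5 − (7.8 × 10⁻⁴/1.5 × 10⁻⁴)·(+0.26) = 8.148 °C.
Cooling required: 16.0 − (8.148) = 7.852 °C.

8.1 °C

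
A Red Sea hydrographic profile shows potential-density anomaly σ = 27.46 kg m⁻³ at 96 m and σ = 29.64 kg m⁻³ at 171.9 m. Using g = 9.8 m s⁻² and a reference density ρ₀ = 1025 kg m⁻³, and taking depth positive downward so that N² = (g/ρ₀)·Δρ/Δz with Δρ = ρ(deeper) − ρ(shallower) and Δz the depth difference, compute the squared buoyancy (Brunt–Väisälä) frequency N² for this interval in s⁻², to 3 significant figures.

Δρ = 1029.64 − 1027.46 = 2.18 kg m⁻³ over Δz = 171.9 − 96 = 75.9 m.
N² = (9.8/1025) × (2.18/75.9) = 2.7461 × 10⁻⁴ s⁻² ≈ 2.75 × 10⁻⁴ s⁻².

2.75 × 10⁻⁴ s⁻²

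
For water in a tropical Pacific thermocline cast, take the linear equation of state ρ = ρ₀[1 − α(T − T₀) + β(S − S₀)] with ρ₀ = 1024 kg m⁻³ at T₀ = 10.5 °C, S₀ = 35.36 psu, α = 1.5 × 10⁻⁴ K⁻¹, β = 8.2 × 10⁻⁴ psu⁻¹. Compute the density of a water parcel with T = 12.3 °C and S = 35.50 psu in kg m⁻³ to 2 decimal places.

T − T₀ = +1.8 K, S − S₀ = +0.14 psu.
Bracket = 1 − α·(+1.8) + β·(+0.14) = 1 + (-1.552 × 10⁻⁴) = 0.9998448.
ρ = 1024 × 0.9998448 = 1023.84 kg m⁻³.

1023.84 kg m⁻³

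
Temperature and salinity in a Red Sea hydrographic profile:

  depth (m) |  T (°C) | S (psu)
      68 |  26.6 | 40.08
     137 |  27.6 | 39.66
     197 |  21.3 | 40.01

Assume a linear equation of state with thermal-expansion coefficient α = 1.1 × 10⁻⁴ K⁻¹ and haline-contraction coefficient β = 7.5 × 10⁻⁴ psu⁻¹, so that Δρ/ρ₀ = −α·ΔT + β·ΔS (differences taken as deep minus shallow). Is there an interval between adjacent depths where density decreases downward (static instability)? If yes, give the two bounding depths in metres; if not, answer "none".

68–137 m

Evaluate Δρ/ρ₀ = −αΔT + βΔS across each adjacent pair:
  68–137 m: −αΔT+βΔS = −(1.1 × 10⁻⁴)(+1.0)+(7.5 × 10⁻⁴)(-0.42) = -4.3 × 10⁻⁴ → UNSTABLE
  137–197 m: −αΔT+βΔS = −(1.1 × 10⁻⁴)(-6.3)+(7.5 × 10⁻⁴)(+0.35) = 9.6 × 10⁻⁴ → stable
The 68–137 m interval has Δρ < 0: lighter water underlies denser water.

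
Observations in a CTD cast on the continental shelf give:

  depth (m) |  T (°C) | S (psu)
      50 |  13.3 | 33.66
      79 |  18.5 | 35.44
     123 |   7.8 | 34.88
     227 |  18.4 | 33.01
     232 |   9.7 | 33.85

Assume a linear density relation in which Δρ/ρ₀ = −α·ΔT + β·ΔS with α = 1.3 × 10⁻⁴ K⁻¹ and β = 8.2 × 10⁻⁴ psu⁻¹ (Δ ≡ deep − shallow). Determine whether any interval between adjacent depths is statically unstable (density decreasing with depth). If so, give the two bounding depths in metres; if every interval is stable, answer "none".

Evaluate Δρ/ρ₀ = −αΔT + βΔS across each adjacent pair:
  50–79 m: −αΔT+βΔS = −(1.3 × 10⁻⁴)(+5.2)+(8.2 × 10⁻⁴)(+1.78) = 7.8 × 10⁻⁴ → stable
  79–123 m: −αΔT+βΔS = −(1.3 × 10⁻⁴)(-10.7)+(8.2 × 10⁻⁴)(-0.56) = 9.3 × 10⁻⁴ → stable
  123–227 m: −αΔT+βΔS = −(1.3 × 10⁻⁴)(+10.6)+(8.2 × 10⁻⁴)(-1.87) = -2.9 × 10⁻³ → UNSTABLE
  227–232 m: −αΔT+βΔS = −(1.3 × 10⁻⁴)(-8.7)+(8.2 × 10⁻⁴)(+0.84) = 1.8 × 10⁻³ → stable
The 123–227 m interval has Δρ < 0: lighter water underlies denser water.

123–227 m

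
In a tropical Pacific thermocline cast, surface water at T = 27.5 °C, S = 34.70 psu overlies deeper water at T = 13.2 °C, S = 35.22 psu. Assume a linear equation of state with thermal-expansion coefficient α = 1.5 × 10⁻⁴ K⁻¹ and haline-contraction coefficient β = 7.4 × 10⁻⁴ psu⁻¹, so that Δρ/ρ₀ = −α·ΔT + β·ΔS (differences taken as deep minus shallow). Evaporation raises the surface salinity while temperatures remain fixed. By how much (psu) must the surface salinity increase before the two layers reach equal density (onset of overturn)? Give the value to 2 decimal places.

Neutral buoyancy requires −α(T_deep − T_surf) + β(S_deep − S_surf′) = 0.
S_surf′ = S_deep − (α/β)·ΔT = 35.22 − (1.5 × 10⁻⁴/7.4 × 10⁻⁴)·(-14.3) = 38.1186 psu.
Increase required: 38.1186 − 34.70 = 3.4186 psu.

3.42 psu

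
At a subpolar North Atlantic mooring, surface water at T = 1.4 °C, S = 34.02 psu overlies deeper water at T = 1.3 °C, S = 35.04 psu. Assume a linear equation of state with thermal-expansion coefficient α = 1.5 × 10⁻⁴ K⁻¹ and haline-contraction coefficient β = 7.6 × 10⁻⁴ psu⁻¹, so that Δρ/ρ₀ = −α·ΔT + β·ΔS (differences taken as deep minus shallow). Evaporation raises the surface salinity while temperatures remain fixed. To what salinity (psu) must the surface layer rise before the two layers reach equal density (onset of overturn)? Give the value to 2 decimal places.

35.06 psu

Neutral buoyancy requires −α(T_deep − T_surf) + β(S_deep − S_surf′) = 0.
S_surf′ = S_deep − (α/β)·ΔT = 35.04 − (1.5 × 10⁻⁴/7.6 × 10⁻⁴)·(-0.1) = 35.0597 psu.
Increase required: 35.0597 − 34.02 = 1.0397 psu.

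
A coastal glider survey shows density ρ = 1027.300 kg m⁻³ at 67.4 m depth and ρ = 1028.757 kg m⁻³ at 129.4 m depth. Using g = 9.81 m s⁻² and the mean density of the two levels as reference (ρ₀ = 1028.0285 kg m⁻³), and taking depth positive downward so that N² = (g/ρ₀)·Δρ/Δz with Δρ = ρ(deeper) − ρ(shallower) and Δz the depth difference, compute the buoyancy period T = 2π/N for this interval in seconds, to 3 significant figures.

420 s

Δρ = 1028.757 − 1027.300 = 1.457 kg m⁻³ over Δz = 129.4 − 67.4 = 62 m.
N² = (9.81/1028.0285) × (1.457/62) = 2.2425 × 10⁻⁴ s⁻².
N = √(2.2425 × 10⁻⁴) = 0.014975 rad s⁻¹, so T = 2π/N = 419.58 s ≈ 420 s.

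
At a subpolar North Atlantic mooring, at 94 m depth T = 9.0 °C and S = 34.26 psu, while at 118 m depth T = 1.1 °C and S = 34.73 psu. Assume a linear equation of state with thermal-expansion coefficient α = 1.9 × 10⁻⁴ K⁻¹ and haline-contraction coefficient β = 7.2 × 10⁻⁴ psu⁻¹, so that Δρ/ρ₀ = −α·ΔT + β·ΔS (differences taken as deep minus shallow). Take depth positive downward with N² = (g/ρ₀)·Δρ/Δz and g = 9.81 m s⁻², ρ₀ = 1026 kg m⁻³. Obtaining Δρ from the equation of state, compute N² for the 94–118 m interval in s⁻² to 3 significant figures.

ΔT = -7.9 K, ΔS = +0.47 psu (deep − shallow).
Δρ/ρ₀ = −αΔT + βΔS = 1.501 × 10⁻³ + 3.384 × 10⁻⁴ = 1.8394 × 10⁻³, so Δρ ≈ 1.887 kg m⁻³.
N² = (g/ρ₀)·Δρ/Δz = g·(Δρ/ρ₀)/Δz = 9.81 × 1.8394 × 10⁻³ / 24 = 7.5185 × 10⁻⁴ s⁻² ≈ 7.52 × 10⁻⁴ s⁻².

7.52 × 10⁻⁴ s⁻²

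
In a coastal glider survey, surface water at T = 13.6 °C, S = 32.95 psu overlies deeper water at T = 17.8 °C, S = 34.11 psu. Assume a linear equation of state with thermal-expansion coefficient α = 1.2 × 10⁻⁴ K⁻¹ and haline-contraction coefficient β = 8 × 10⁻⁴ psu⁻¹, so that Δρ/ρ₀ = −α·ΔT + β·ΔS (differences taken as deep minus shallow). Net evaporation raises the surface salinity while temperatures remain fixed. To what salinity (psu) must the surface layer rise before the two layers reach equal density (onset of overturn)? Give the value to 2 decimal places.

Neutral buoyancy requires −α(T_deep − T_surf) + β(S_deep − S_surf′) = 0.
S_surf′ = S_deep − (α/β)·ΔT = 34.11 − (1.2 × 10⁻⁴/8 × 10⁻⁴)·(+4.2) = 33.4800 psu.
Increase required: 33.4800 − 32.95 = 0.5300 psu.

33.48 psu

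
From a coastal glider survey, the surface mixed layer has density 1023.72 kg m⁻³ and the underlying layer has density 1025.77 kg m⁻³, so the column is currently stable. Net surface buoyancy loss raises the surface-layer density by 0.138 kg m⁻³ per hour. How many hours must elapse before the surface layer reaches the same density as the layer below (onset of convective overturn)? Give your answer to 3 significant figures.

14.9 hours

Density deficit of the surface layer: 1025.77 − 1023.72 = 2.05 kg m⁻³.
Required change = 2.05 / 0.138 = 14.9 hours.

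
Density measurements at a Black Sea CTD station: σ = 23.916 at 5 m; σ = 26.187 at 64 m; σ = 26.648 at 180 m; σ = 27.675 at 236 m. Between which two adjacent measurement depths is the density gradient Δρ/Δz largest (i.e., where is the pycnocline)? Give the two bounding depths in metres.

Compute the density gradient over each adjacent pair:
  5–64 m: Δρ/Δz = 2.271/59 = 0.038 kg m⁻⁴
  64–180 m: Δρ/Δz = 0.461/116 = 4.0 × 10⁻³ kg m⁻⁴
  180–236 m: Δρ/Δz = 1.027/56 = 0.018 kg m⁻⁴
The largest gradient is in the 5–64 m interval — the pycnocline.

5–64 m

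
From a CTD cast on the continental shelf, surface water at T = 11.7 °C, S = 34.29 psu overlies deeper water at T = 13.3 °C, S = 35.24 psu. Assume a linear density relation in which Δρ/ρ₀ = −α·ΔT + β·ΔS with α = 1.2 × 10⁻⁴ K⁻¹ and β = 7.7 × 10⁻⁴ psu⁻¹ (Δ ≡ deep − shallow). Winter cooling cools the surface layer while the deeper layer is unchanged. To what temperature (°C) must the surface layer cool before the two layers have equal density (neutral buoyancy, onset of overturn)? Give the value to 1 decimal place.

Neutral buoyancy requires Δρ = 0, i.e. −α(T_deep − T_surf′) + β(S_deep − S_surf) = 0.
T_surf′ = T_deep − (β/α)·ΔS = 13.3 − (7.7 × 10⁻⁴/1.2 × 10⁻⁴)·(+0.95) = 7.204 °C.
Cooling required: 11.7 − (7.204) = 4.496 °C.

7.2 °C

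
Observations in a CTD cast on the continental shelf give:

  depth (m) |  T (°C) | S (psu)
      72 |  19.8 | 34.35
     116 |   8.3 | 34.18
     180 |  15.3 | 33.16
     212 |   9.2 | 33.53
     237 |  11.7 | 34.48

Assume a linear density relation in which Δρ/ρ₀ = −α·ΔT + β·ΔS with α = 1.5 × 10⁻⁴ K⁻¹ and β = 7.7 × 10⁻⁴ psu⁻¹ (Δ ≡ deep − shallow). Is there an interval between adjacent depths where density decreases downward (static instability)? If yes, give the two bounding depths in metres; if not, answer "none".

Evaluate Δρ/ρ₀ = −αΔT + βΔS across each adjacent pair:
  72–116 m: −αΔT+βΔS = −(1.5 × 10⁻⁴)(-11.5)+(7.7 × 10⁻⁴)(-0.17) = 1.6 × 10⁻³ → stable
  116–180 m: −αΔT+βΔS = −(1.5 × 10⁻⁴)(+7.0)+(7.7 × 10⁻⁴)(-1.02) = -1.8 × 10⁻³ → UNSTABLE
  180–212 m: −αΔT+βΔS = −(1.5 × 10⁻⁴)(-6.1)+(7.7 × 10⁻⁴)(+0.37) = 1.2 × 10⁻³ → stable
  212–237 m: −αΔT+βΔS = −(1.5 × 10⁻⁴)(+2.5)+(7.7 × 10⁻⁴)(+0.95) = 3.6 × 10⁻⁴ → stable
The 116–180 m interval has Δρ < 0: lighter water underlies denser water.

116–180 m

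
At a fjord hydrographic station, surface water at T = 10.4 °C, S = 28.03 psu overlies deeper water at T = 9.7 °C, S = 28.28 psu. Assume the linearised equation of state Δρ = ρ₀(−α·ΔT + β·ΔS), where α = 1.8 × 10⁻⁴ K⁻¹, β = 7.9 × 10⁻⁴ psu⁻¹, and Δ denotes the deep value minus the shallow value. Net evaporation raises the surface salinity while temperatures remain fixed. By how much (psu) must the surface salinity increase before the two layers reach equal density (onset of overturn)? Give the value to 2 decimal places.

Neutral buoyancy requires −α(T_deep − T_surf) + β(S_deep − S_surf′) = 0.
S_surf′ = S_deep − (α/β)·ΔT = 28.28 − (1.8 × 10⁻⁴/7.9 × 10⁻⁴)·(-0.7) = 28.4395 psu.
Increase required: 28.4395 − 28.03 = 0.4095 psu.

0.41 psu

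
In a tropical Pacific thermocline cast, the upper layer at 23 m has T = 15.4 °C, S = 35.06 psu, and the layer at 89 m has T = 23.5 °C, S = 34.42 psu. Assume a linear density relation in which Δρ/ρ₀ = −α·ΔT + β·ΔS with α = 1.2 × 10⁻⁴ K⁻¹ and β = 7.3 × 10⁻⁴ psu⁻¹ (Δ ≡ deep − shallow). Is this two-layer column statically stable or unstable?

unstable

ΔT = 23.5 − 15.4 = +8.1 K and ΔS = 34.42 − 35.06 = -0.64 psu (deep − shallow).
−αΔT = -9.72 × 10⁻⁴; βΔS = -4.672 × 10⁻⁴; sum Δρ/ρ₀ = -1.4392 × 10⁻³.
Δρ/ρ₀ < 0, so Δρ < 0: deeper water is lighter → statically unstable; the column would overturn.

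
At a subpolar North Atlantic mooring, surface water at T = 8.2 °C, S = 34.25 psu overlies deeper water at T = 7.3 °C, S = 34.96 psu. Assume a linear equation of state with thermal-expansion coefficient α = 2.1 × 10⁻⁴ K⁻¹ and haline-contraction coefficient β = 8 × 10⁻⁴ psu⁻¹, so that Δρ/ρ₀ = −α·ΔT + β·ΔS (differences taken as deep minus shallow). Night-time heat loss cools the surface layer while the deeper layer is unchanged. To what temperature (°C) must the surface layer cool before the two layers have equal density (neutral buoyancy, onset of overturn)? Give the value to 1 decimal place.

Neutral buoyancy requires Δρ = 0, i.e. −α(T_deep − T_surf′) + β(S_deep − S_surf) = 0.
T_surf′ = T_deep − (β/α)·ΔS = 7.3 − (8 × 10⁻⁴/2.1 × 10⁻⁴)·(+0.71) = 4.595 °C.
Cooling required: 8.2 − (4.595) = 3.605 °C.

4.6 °C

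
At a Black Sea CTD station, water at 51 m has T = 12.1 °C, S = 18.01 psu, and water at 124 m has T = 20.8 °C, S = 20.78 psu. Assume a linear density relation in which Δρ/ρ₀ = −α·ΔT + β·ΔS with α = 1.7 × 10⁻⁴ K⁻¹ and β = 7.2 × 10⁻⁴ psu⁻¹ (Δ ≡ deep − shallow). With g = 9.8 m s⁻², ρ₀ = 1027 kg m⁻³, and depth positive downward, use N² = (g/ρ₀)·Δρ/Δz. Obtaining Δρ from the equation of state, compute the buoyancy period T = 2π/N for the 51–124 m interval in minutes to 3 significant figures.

ΔT = +8.7 K, ΔS = +2.77 psu (deep − shallow).
Δρ/ρ₀ = −αΔT + βΔS = -1.479 × 10⁻³ + 1.9944 × 10⁻³ = 5.154 × 10⁻⁴, so Δρ ≈ 0.5293 kg m⁻³.
N² = (g/ρ₀)·Δρ/Δz = g·(Δρ/ρ₀)/Δz = 9.8 × 5.154 × 10⁻⁴ / 73 = 6.9191 × 10⁻⁵ s⁻².
N = √(6.9191 × 10⁻⁵) = 8.3181 × 10⁻³ rad s⁻¹ → T = 2π/N = 755.36 s = 12.589 min ≈ 12.6 min.

12.6 min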